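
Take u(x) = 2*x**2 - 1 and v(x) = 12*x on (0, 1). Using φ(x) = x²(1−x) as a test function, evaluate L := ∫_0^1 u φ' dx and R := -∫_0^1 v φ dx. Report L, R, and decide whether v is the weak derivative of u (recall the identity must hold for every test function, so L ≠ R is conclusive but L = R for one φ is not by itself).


LHS = -1/5, RHS = -3/5. No, v is not the weak derivative of u.

u(x) = 2*x**2 - 1, classical derivative u'(x) = 4*x.
φ(x) = x²(1−x), so φ'(x) = x*(2 - 3*x).
Note φ(0) = φ(1) = 0, so the boundary term u·φ vanishes.
LHS = ∫_0^1 u(x) φ'(x) dx = ∫_0^1 (-6*x^4 + 4*x^3 + 3*x^2 - 2*x) dx. Term by term:
  ∫_0^1 -6*x^4 dx = -6/5;  ∫_0^1 4*x^3 dx = 1;  ∫_0^1 3*x^2 dx = 1;
  ∫_0^1 -2*x dx = -1.
Sum: -6/5 + 1 + 1 − 1 = -1/5.
So LHS = -1/5.
∫_0^1 v(x) φ(x) dx = ∫_0^1 (-12*x^4 + 12*x^3) dx. Term by term:
  ∫_0^1 -12*x^4 dx = -12/5;  ∫_0^1 12*x^3 dx = 3.
Sum: -12/5 + 3 = 3/5.
So RHS = -∫_0^1 v(x) φ(x) dx = -3/5.
LHS − RHS = 2/5 ≠ 0, so the identity fails.
(For a valid weak derivative the identity must hold for EVERY test function, in particular this one. The failure shows v is NOT the weak derivative of u.)
Correct weak derivative would be u'(x) = 4*x.


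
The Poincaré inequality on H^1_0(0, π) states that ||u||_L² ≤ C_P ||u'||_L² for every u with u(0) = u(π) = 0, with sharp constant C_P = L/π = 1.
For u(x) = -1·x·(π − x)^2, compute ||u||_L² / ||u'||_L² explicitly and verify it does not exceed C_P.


||u||_L² / ||u'||_L² = sqrt(14)*π/14 < C_P = 1.

u(x) = -1·x·(π − x)^2, so u'(x) = (π - 3*x)*(x - π).
u(x) = -1·x·(π − x)^2 vanishes at x = 0 and x = π, so u ∈ H^1_0(0, π). Differentiate via the product rule and integrate the resulting polynomials term by term.
  ∫_0^π u² dx = ∫_0^π (x^6 - 4*π*x^5 + 6*π^2*x^4 - 4*π^3*x^3 + π^4*x^2) dx. Term by term:
    ∫_0^π x^6 dx = π^7/7;  ∫_0^π -4*π*x^5 dx = -2*π^7/3;  ∫_0^π 6*π^2*x^4 dx = 6*π^7/5;
    ∫_0^π -4*π^3*x^3 dx = -π^7;  ∫_0^π π^4*x^2 dx = π^7/3.
  Sum: π^7/7 − 2*π^7/3 + 6*π^7/5 − π^7 + π^7/3 = π^7/105.
  ∫_0^π (u')² dx = ∫_0^π (9*x^4 - 24*π*x^3 + 22*π^2*x^2 - 8*π^3*x + π^4) dx. Term by term:
    ∫_0^π 9*x^4 dx = 9*π^5/5;  ∫_0^π -24*π*x^3 dx = -6*π^5;  ∫_0^π 22*π^2*x^2 dx = 22*π^5/3;
    ∫_0^π -8*π^3*x dx = -4*π^5;  ∫_0^π π^4 dx = π^5.
  Sum: 9*π^5/5 − 6*π^5 + 22*π^5/3 − 4*π^5 + π^5 = 2*π^5/15.
∫_0^π u² dx = π^7/105, so ||u||_L² = sqrt(105)*π^(7/2)/105.
∫_0^π (u')² dx = 2*π^5/15, so ||u'||_L² = sqrt(30)*π^(5/2)/15.
Ratio ||u||_L² / ||u'||_L² = sqrt(14)*π/14.
Sharp Poincaré constant on H^1_0(0, π) is C_P = L/π = 1, achieved by sin(x).
A polynomial bump cannot attain the sharp Poincaré constant (only the first sine eigenfunction does), so the ratio is strictly less than C_P, consistent with ||u||_L² ≤ C_P ||u'||_L².


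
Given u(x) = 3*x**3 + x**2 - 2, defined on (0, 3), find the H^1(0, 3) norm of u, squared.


||u||_{H^1}^2 = 280842/35

The H^1 norm (squared) on an interval (0, L) is
  ||u||_{H^1}^2 = ∫_0^L u(x)^2 dx + ∫_0^L u'(x)^2 dx.
Compute u'(x) = 9*x**2 + 2*x.
Then u(x)^2 = 9*x**6 + 6*x**5 + x**4 - 12*x**3 - 4*x**2 + 4 and u'(x)^2 = 81*x**4 + 36*x**3 + 4*x**2.
Integrate each monomial from 0 to 3 using ∫_0^3 c·x^n dx = c·3^(n+1)/(n+1):
  ∫_0^3 u(x)^2 dx = ∫_0^3 (9*x^6 + 6*x^5 + x^4 - 12*x^3 - 4*x^2 + 4) dx. Term by term:
    ∫_0^3 9*x^6 dx = 19683/7;  ∫_0^3 6*x^5 dx = 729;  ∫_0^3 x^4 dx = 243/5;
    ∫_0^3 -12*x^3 dx = -243;  ∫_0^3 -4*x^2 dx = -36;  ∫_0^3 4 dx = 12.
  Sum: 19683/7 + 729 + 243/5 − 243 − 36 + 12 = 116286/35.
  ∫_0^3 u'(x)^2 dx = ∫_0^3 (81*x^4 + 36*x^3 + 4*x^2) dx. Term by term:
    ∫_0^3 81*x^4 dx = 19683/5;  ∫_0^3 36*x^3 dx = 729;  ∫_0^3 4*x^2 dx = 36.
  Sum: 19683/5 + 729 + 36 = 23508/5.
Adding: ||u||_{H^1}^2 = 116286/35 + 23508/5 = 280842/35.


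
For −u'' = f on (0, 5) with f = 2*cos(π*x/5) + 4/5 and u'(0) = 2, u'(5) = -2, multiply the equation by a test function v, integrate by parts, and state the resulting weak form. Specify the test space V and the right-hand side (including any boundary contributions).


V = H^1(0, 5) (v unrestricted at boundary; u is determined up to an additive constant); weak form: ∫_0^5 u'v' dx = ∫_0^5 (2*cos(π*x/5) + 4/5) v dx − 2·v(5) − 2·v(0) for all v ∈ V.

Multiply both sides by a test function v and integrate from 0 to 5:
  ∫_0^5 −u''(x) v(x) dx = ∫_0^5 f(x) v(x) dx.
Integrate the LHS by parts once:
  ∫_0^5 −u'' v dx = −[u'(x) v(x)]_0^5 + ∫_0^5 u'(x) v'(x) dx.
Thus ∫_0^5 u'(x) v'(x) dx = ∫_0^5 f(x) v(x) dx + [u'(x) v(x)]_0^5.
Choose V so that boundary terms are either known or forced to vanish.
u has inhomogeneous Neumann u'(0) = 2, u'(5) = -2. [u' v]_0^5 = (-2)·v(5) − (2)·v(0) = − 2·v(5) − 2·v(0). Take V = H^1(0, 5); boundary term becomes part of RHS.
Weak formulation: find u (satisfying any essential BC) such that ∫_0^5 u'(x) v'(x) dx = ∫_0^5 f v dx − 2·v(5) − 2·v(0) for all v ∈ V (Neumann data are natural BCs: they enter the RHS as boundary terms).
Substituting f(x) = 2*cos(π*x/5) + 4/5, the right-hand side is ∫_0^5 (2*cos(π*x/5) + 4/5) v dx − 2·v(5) − 2·v(0).
Compatibility check (pure Neumann): taking v ≡ 1 ∈ V gives 0 = ∫_0^5 f dx + (-2) − (2), i.e. ∫_0^5 f dx must equal u'(0) − u'(5) = 4. Indeed ∫_0^5 (2*cos(π*x/5) + 4/5) dx = 4, so the data are compatible. The solution is then unique only up to an additive constant (fix it e.g. by requiring ∫_0^5 u dx = 0).


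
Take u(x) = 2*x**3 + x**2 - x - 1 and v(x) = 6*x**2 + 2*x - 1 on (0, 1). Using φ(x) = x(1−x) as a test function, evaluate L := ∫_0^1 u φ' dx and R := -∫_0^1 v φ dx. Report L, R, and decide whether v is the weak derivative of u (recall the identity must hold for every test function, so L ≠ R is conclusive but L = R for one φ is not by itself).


LHS = -3/10, RHS = -3/10. Yes, v = u' weakly.

u(x) = 2*x**3 + x**2 - x - 1, classical derivative u'(x) = 6*x**2 + 2*x - 1.
φ(x) = x(1−x), so φ'(x) = 1 - 2*x.
Note φ(0) = φ(1) = 0, so the boundary term u·φ vanishes.
LHS = ∫_0^1 u(x) φ'(x) dx = ∫_0^1 (-4*x^4 + 3*x^2 + x - 1) dx. Term by term:
  ∫_0^1 -4*x^4 dx = -4/5;  ∫_0^1 3*x^2 dx = 1;  ∫_0^1 x dx = 1/2;
  ∫_0^1 -1 dx = -1.
Sum: -4/5 + 1 + 1/2 − 1 = -3/10.
So LHS = -3/10.
∫_0^1 v(x) φ(x) dx = ∫_0^1 (-6*x^4 + 4*x^3 + 3*x^2 - x) dx. Term by term:
  ∫_0^1 -6*x^4 dx = -6/5;  ∫_0^1 4*x^3 dx = 1;  ∫_0^1 3*x^2 dx = 1;
  ∫_0^1 -x dx = -1/2.
Sum: -6/5 + 1 + 1 − 1/2 = 3/10.
So RHS = -∫_0^1 v(x) φ(x) dx = -3/10.
LHS = RHS, so the identity holds for this test φ.
Moreover u is smooth here and v(x) = u'(x) = 6*x**2 + 2*x - 1 pointwise, so the identity holds for every test function. Hence v is the weak derivative of u.


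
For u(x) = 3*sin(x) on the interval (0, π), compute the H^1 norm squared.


||u||_{H^1(0,π)}^2 = 9*π

u'(x) = 3*cos(x).
Expand u² and (u')² and integrate term by term on (0, π), using: for integers n ≥ 1, ∫_0^π sin²(nx) dx = ∫_0^π cos²(nx) dx = π/2; for n ≠ n', ∫_0^π sin(nx)sin(n'x) dx = ∫_0^π cos(nx)cos(n'x) dx = 0; and by product-to-sum, ∫_0^π sin(nx)cos(n'x) dx = ½∫_0^π [sin((n+n')x) + sin((n−n')x)] dx, which is 0 when n+n' is even and 2n/(n²−n'²) when n+n' is odd (it need not vanish on (0, π)).
  u² squared terms: (3)²·∫sin(x)² dx = 9·π/2 = 9*π/2.
  So ∫_0^π u² dx = 9*π/2.
  (u')² squared terms: (3)²·∫cos(x)² dx = 9·π/2 = 9*π/2.
  So ∫_0^π (u')² dx = 9*π/2.
||u||_{H^1}^2 = (9*π/2) + (9*π/2) = 9*π.


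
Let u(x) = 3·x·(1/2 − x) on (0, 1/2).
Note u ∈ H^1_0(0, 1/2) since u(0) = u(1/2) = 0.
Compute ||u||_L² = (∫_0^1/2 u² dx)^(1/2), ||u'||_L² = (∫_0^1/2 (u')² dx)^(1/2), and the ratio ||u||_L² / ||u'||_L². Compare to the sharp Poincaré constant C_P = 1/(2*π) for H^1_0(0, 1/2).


||u||_L² / ||u'||_L² = sqrt(10)/20 < C_P = 1/(2*π).

u(x) = 3·x·(1/2 − x), so u'(x) = 3/2 - 6*x.
u(x) = 3·x·(1/2 − x) vanishes at x = 0 and x = 1/2, so u ∈ H^1_0(0, 1/2). Differentiate via the product rule and integrate the resulting polynomials term by term.
  ∫_0^1/2 u² dx = ∫_0^1/2 (9*x^4 - 9*x^3 + 9*x^2/4) dx. Term by term:
    ∫_0^1/2 9*x^4 dx = 9/160;  ∫_0^1/2 -9*x^3 dx = -9/64;  ∫_0^1/2 9*x^2/4 dx = 3/32.
  Sum: 9/160 − 9/64 + 3/32 = 3/320.
  ∫_0^1/2 (u')² dx = ∫_0^1/2 (36*x^2 - 18*x + 9/4) dx. Term by term:
    ∫_0^1/2 36*x^2 dx = 3/2;  ∫_0^1/2 -18*x dx = -9/4;  ∫_0^1/2 9/4 dx = 9/8.
  Sum: 3/2 − 9/4 + 9/8 = 3/8.
∫_0^1/2 u² dx = 3/320, so ||u||_L² = sqrt(15)/40.
∫_0^1/2 (u')² dx = 3/8, so ||u'||_L² = sqrt(6)/4.
Ratio ||u||_L² / ||u'||_L² = sqrt(10)/20.
Sharp Poincaré constant on H^1_0(0, 1/2) is C_P = L/π = 1/(2*π), achieved by sin(2*π·x).
A polynomial bump cannot attain the sharp Poincaré constant (only the first sine eigenfunction does), so the ratio is strictly less than C_P, consistent with ||u||_L² ≤ C_P ||u'||_L².


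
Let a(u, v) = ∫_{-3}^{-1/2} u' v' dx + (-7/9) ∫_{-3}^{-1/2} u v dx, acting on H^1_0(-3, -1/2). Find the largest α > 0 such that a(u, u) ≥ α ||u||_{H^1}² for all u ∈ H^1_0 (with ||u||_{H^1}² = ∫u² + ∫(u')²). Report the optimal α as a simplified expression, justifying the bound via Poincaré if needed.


α = (-175 + 36*π^2)/(9*(25 + 4*π^2))

Coercivity of a(·,·) on H^1_0(-3, -1/2) means a(u, u) ≥ α ||u||_{H^1}² for every u ∈ H^1_0.
The interval has length L = 5/2, and Poincaré/coercivity depend only on L. Here a(u, u) = ∫(u')² + (-7/9)·∫u².
Here c = -7/9 < 0 with |c| < (π/L)² = 4*π^2/25, so coercivity still holds. The condition a(u,u) ≥ α||u||_{H^1}² reads (1−α)∫(u')² ≥ (α−c)∫u². Any admissible α is ≤ 1 (rapidly oscillating u have ∫u²/∫(u')² → 0), and α = 1 would force 0 ≥ (1−c)∫u², impossible since c < 1; so 1−α > 0. By the sharp Poincaré inequality on H^1_0 of an interval of length L, ∫(u')² ≥ (π/L)²∫u² with equality for the first sine mode sin(π(x−x₀)/L) (x₀ the left endpoint), so the inequality holds for all u iff (1−α)(π/L)² ≥ α − c, i.e. α ≤ ((π/L)² + c)/((π/L)² + 1) = (1 + c(L/π)²)/(1 + (L/π)²). (Direct route, valid since c ≤ 0: Poincaré gives c∫u² ≥ c(L/π)²∫(u')², so a(u,u) ≥ (1 + c(L/π)²)∫(u')², while ||u||_{H^1}² ≤ (1 + (L/π)²)∫(u')²; dividing yields the same α.) With (π/L)² = 4*π^2/25 and c = -7/9, the largest admissible constant is α = ((π/L)² + c)/((π/L)² + 1).
Simplifying, α = (-175 + 36*π^2)/(9*(25 + 4*π^2)).


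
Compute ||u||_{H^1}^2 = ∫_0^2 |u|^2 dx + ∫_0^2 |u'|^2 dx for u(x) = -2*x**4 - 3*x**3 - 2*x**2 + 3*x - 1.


||u||_{H^1}^2 = 280856/63

The H^1 norm (squared) on an interval (0, L) is
  ||u||_{H^1}^2 = ∫_0^L u(x)^2 dx + ∫_0^L u'(x)^2 dx.
Compute u'(x) = -8*x**3 - 9*x**2 - 4*x + 3.
Then u(x)^2 = 4*x**8 + 12*x**7 + 17*x**6 - 10*x**4 - 6*x**3 + 13*x**2 - 6*x + 1 and u'(x)^2 = 64*x**6 + 144*x**5 + 145*x**4 + 24*x**3 - 38*x**2 - 24*x + 9.
Integrate each monomial from 0 to 2 using ∫_0^2 c·x^n dx = c·2^(n+1)/(n+1):
  ∫_0^2 u(x)^2 dx = ∫_0^2 (4*x^8 + 12*x^7 + 17*x^6 - 10*x^4 - 6*x^3 + 13*x^2 - 6*x + 1) dx. Term by term:
    ∫_0^2 4*x^8 dx = 2048/9;  ∫_0^2 12*x^7 dx = 384;  ∫_0^2 17*x^6 dx = 2176/7;
    ∫_0^2 -10*x^4 dx = -64;  ∫_0^2 -6*x^3 dx = -24;  ∫_0^2 13*x^2 dx = 104/3;
    ∫_0^2 -6*x dx = -12;  ∫_0^2 1 dx = 2.
  Sum: 2048/9 + 384 + 2176/7 − 64 − 24 + 104/3 − 12 + 2 = 54122/63.
  ∫_0^2 u'(x)^2 dx = ∫_0^2 (64*x^6 + 144*x^5 + 145*x^4 + 24*x^3 - 38*x^2 - 24*x + 9) dx. Term by term:
    ∫_0^2 64*x^6 dx = 8192/7;  ∫_0^2 144*x^5 dx = 1536;  ∫_0^2 145*x^4 dx = 928;
    ∫_0^2 24*x^3 dx = 96;  ∫_0^2 -38*x^2 dx = -304/3;  ∫_0^2 -24*x dx = -48;
    ∫_0^2 9 dx = 18.
  Sum: 8192/7 + 1536 + 928 + 96 − 304/3 − 48 + 18 = 75578/21.
Adding: ||u||_{H^1}^2 = 54122/63 + 75578/21 = 280856/63.


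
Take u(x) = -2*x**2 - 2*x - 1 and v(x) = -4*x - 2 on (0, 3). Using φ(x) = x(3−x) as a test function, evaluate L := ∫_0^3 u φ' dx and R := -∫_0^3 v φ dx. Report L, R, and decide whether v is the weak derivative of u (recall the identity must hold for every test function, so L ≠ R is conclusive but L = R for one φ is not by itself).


LHS = 36, RHS = 36. Yes, v = u' weakly.

u(x) = -2*x**2 - 2*x - 1, classical derivative u'(x) = -4*x - 2.
φ(x) = x(3−x), so φ'(x) = 3 - 2*x.
Note φ(0) = φ(3) = 0, so the boundary term u·φ vanishes.
LHS = ∫_0^3 u(x) φ'(x) dx = ∫_0^3 (4*x^3 - 2*x^2 - 4*x - 3) dx. Term by term:
  ∫_0^3 4*x^3 dx = 81;  ∫_0^3 -2*x^2 dx = -18;  ∫_0^3 -4*x dx = -18;
  ∫_0^3 -3 dx = -9.
Sum: 81 − 18 − 18 − 9 = 36.
So LHS = 36.
∫_0^3 v(x) φ(x) dx = ∫_0^3 (4*x^3 - 10*x^2 - 6*x) dx. Term by term:
  ∫_0^3 4*x^3 dx = 81;  ∫_0^3 -10*x^2 dx = -90;  ∫_0^3 -6*x dx = -27.
Sum: 81 − 90 − 27 = -36.
So RHS = -∫_0^3 v(x) φ(x) dx = 36.
LHS = RHS, so the identity holds for this test φ.
Moreover u is smooth here and v(x) = u'(x) = -4*x - 2 pointwise, so the identity holds for every test function. Hence v is the weak derivative of u.


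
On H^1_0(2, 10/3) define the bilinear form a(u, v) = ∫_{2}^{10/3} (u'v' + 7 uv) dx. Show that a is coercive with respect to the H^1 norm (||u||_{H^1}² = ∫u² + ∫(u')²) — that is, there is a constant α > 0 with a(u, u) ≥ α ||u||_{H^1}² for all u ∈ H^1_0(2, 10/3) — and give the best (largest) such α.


α = 1

Coercivity of a(·,·) on H^1_0(2, 10/3) means a(u, u) ≥ α ||u||_{H^1}² for every u ∈ H^1_0.
The interval has length L = 4/3, and Poincaré/coercivity depend only on L. Here a(u, u) = ∫(u')² + (7)·∫u².
Here c = 7 ≥ 1, so a(u,u) = ∫(u')² + c∫u² ≥ ∫(u')² + ∫u² = ||u||_{H^1}², i.e. α = 1 works. No larger α is possible: a(u,u) ≥ α||u||_{H^1}² means (1−α)∫(u')² ≥ (α−c)∫u², and for the modes u_n = sin(nπ(x−x₀)/L) (x₀ the left endpoint) one has ∫u_n²/∫(u_n')² = (L/(nπ))² → 0, so a(u_n,u_n)/||u_n||_{H^1}² → 1. Hence the optimal constant is α = 1.
Therefore α = 1.


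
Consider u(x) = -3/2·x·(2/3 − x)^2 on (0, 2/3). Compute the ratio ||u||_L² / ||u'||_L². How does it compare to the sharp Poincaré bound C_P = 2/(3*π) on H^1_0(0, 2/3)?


||u||_L² / ||u'||_L² = sqrt(14)/21 < C_P = 2/(3*π).

u(x) = -3/2·x·(2/3 − x)^2, so u'(x) = (2 - 9*x)*(3*x - 2)/6.
u(x) = -3/2·x·(2/3 − x)^2 vanishes at x = 0 and x = 2/3, so u ∈ H^1_0(0, 2/3). Differentiate via the product rule and integrate the resulting polynomials term by term.
  ∫_0^2/3 u² dx = ∫_0^2/3 (9*x^6/4 - 6*x^5 + 6*x^4 - 8*x^3/3 + 4*x^2/9) dx. Term by term:
    ∫_0^2/3 9*x^6/4 dx = 32/1701;  ∫_0^2/3 -6*x^5 dx = -64/729;  ∫_0^2/3 6*x^4 dx = 64/405;
    ∫_0^2/3 -8*x^3/3 dx = -32/243;  ∫_0^2/3 4*x^2/9 dx = 32/729.
  Sum: 32/1701 − 64/729 + 64/405 − 32/243 + 32/729 = 32/25515.
  ∫_0^2/3 (u')² dx = ∫_0^2/3 (81*x^4/4 - 36*x^3 + 22*x^2 - 16*x/3 + 4/9) dx. Term by term:
    ∫_0^2/3 81*x^4/4 dx = 8/15;  ∫_0^2/3 -36*x^3 dx = -16/9;  ∫_0^2/3 22*x^2 dx = 176/81;
    ∫_0^2/3 -16*x/3 dx = -32/27;  ∫_0^2/3 4/9 dx = 8/27.
  Sum: 8/15 − 16/9 + 176/81 − 32/27 + 8/27 = 16/405.
∫_0^2/3 u² dx = 32/25515, so ||u||_L² = 4*sqrt(70)/945.
∫_0^2/3 (u')² dx = 16/405, so ||u'||_L² = 4*sqrt(5)/45.
Ratio ||u||_L² / ||u'||_L² = sqrt(14)/21.
Sharp Poincaré constant on H^1_0(0, 2/3) is C_P = L/π = 2/(3*π), achieved by sin(3*π/2·x).
A polynomial bump cannot attain the sharp Poincaré constant (only the first sine eigenfunction does), so the ratio is strictly less than C_P, consistent with ||u||_L² ≤ C_P ||u'||_L².


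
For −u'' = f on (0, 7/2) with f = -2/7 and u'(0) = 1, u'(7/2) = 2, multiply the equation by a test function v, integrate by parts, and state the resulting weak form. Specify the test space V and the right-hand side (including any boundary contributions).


V = H^1(0, 7/2) (v unrestricted at boundary; u is determined up to an additive constant); weak form: ∫_0^7/2 u'v' dx = ∫_0^7/2 (-2/7) v dx + 2·v(7/2) − v(0) for all v ∈ V.

Multiply both sides by a test function v and integrate from 0 to 7/2:
  ∫_0^7/2 −u''(x) v(x) dx = ∫_0^7/2 f(x) v(x) dx.
Integrate the LHS by parts once:
  ∫_0^7/2 −u'' v dx = −[u'(x) v(x)]_0^7/2 + ∫_0^7/2 u'(x) v'(x) dx.
Thus ∫_0^7/2 u'(x) v'(x) dx = ∫_0^7/2 f(x) v(x) dx + [u'(x) v(x)]_0^7/2.
Choose V so that boundary terms are either known or forced to vanish.
u has inhomogeneous Neumann u'(0) = 1, u'(7/2) = 2. [u' v]_0^7/2 = (2)·v(7/2) − (1)·v(0) = 2·v(7/2) − v(0). Take V = H^1(0, 7/2); boundary term becomes part of RHS.
Weak formulation: find u (satisfying any essential BC) such that ∫_0^7/2 u'(x) v'(x) dx = ∫_0^7/2 f v dx + 2·v(7/2) − v(0) for all v ∈ V (Neumann data are natural BCs: they enter the RHS as boundary terms).
Substituting f(x) = -2/7, the right-hand side is ∫_0^7/2 (-2/7) v dx + 2·v(7/2) − v(0).
Compatibility check (pure Neumann): taking v ≡ 1 ∈ V gives 0 = ∫_0^7/2 f dx + (2) − (1), i.e. ∫_0^7/2 f dx must equal u'(0) − u'(7/2) = -1. Indeed ∫_0^7/2 (-2/7) dx = -1, so the data are compatible. The solution is then unique only up to an additive constant (fix it e.g. by requiring ∫_0^7/2 u dx = 0).


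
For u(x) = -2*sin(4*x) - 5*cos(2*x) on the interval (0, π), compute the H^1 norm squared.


||u||_{H^1(0,π)}^2 = 193*π/2

u'(x) = 10*sin(2*x) - 8*cos(4*x).
Expand u² and (u')² and integrate term by term on (0, π), using: for integers n ≥ 1, ∫_0^π sin²(nx) dx = ∫_0^π cos²(nx) dx = π/2; for n ≠ n', ∫_0^π sin(nx)sin(n'x) dx = ∫_0^π cos(nx)cos(n'x) dx = 0; and by product-to-sum, ∫_0^π sin(nx)cos(n'x) dx = ½∫_0^π [sin((n+n')x) + sin((n−n')x)] dx, which is 0 when n+n' is even and 2n/(n²−n'²) when n+n' is odd (it need not vanish on (0, π)).
  u² squared terms: (-5)²·∫cos(2x)² dx = 25·π/2 = 25*π/2;  (-2)²·∫sin(4x)² dx = 4·π/2 = 2*π.
  u² cross terms: 2·(-5)·(-2)·∫cos(2x)·sin(4x) dx = 20·(0) = 0.
  So ∫_0^π u² dx = 25*π/2 + 2*π + 0 = 29*π/2.
  (u')² squared terms: (-8)²·∫cos(4x)² dx = 64·π/2 = 32*π;  (10)²·∫sin(2x)² dx = 100·π/2 = 50*π.
  (u')² cross terms: 2·(-8)·(10)·∫cos(4x)·sin(2x) dx = -160·(0) = 0.
  So ∫_0^π (u')² dx = 32*π + 50*π + 0 = 82*π.
||u||_{H^1}^2 = (29*π/2) + (82*π) = 193*π/2.


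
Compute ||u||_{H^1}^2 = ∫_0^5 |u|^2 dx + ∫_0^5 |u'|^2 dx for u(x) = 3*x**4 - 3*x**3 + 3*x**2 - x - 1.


||u||_{H^1}^2 = 208761215/84

The H^1 norm (squared) on an interval (0, L) is
  ||u||_{H^1}^2 = ∫_0^L u(x)^2 dx + ∫_0^L u'(x)^2 dx.
Compute u'(x) = 12*x**3 - 9*x**2 + 6*x - 1.
Then u(x)^2 = 9*x**8 - 18*x**7 + 27*x**6 - 24*x**5 + 9*x**4 - 5*x**2 + 2*x + 1 and u'(x)^2 = 144*x**6 - 216*x**5 + 225*x**4 - 132*x**3 + 54*x**2 - 12*x + 1.
Integrate each monomial from 0 to 5 using ∫_0^5 c·x^n dx = c·5^(n+1)/(n+1):
  ∫_0^5 u(x)^2 dx = ∫_0^5 (9*x^8 - 18*x^7 + 27*x^6 - 24*x^5 + 9*x^4 - 5*x^2 + 2*x + 1) dx. Term by term:
    ∫_0^5 9*x^8 dx = 1953125;  ∫_0^5 -18*x^7 dx = -3515625/4;  ∫_0^5 27*x^6 dx = 2109375/7;
    ∫_0^5 -24*x^5 dx = -62500;  ∫_0^5 9*x^4 dx = 5625;  ∫_0^5 -5*x^2 dx = -625/3;
    ∫_0^5 2*x dx = 25;  ∫_0^5 1 dx = 5.
  Sum: 1953125 − 3515625/4 + 2109375/7 − 62500 + 5625 − 625/3 + 25 + 5 = 110754395/84.
  ∫_0^5 u'(x)^2 dx = ∫_0^5 (144*x^6 - 216*x^5 + 225*x^4 - 132*x^3 + 54*x^2 - 12*x + 1) dx. Term by term:
    ∫_0^5 144*x^6 dx = 11250000/7;  ∫_0^5 -216*x^5 dx = -562500;  ∫_0^5 225*x^4 dx = 140625;
    ∫_0^5 -132*x^3 dx = -20625;  ∫_0^5 54*x^2 dx = 2250;  ∫_0^5 -12*x dx = -150;
    ∫_0^5 1 dx = 5.
  Sum: 11250000/7 − 562500 + 140625 − 20625 + 2250 − 150 + 5 = 8167235/7.
Adding: ||u||_{H^1}^2 = 110754395/84 + 8167235/7 = 208761215/84.


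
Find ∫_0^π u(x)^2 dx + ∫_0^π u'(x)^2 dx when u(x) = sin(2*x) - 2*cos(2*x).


||u||_{H^1(0,π)}^2 = 25*π/2

u'(x) = 4*sin(2*x) + 2*cos(2*x).
Expand u² and (u')² and integrate term by term on (0, π), using: for integers n ≥ 1, ∫_0^π sin²(nx) dx = ∫_0^π cos²(nx) dx = π/2; for n ≠ n', ∫_0^π sin(nx)sin(n'x) dx = ∫_0^π cos(nx)cos(n'x) dx = 0; and by product-to-sum, ∫_0^π sin(nx)cos(n'x) dx = ½∫_0^π [sin((n+n')x) + sin((n−n')x)] dx, which is 0 when n+n' is even and 2n/(n²−n'²) when n+n' is odd (it need not vanish on (0, π)).
  u² squared terms: (-2)²·∫cos(2x)² dx = 4·π/2 = 2*π;  (1)²·∫sin(2x)² dx = 1·π/2 = π/2.
  u² cross terms: 2·(-2)·(1)·∫cos(2x)·sin(2x) dx = -4·(0) = 0.
  So ∫_0^π u² dx = 2*π + π/2 + 0 = 5*π/2.
  (u')² squared terms: (2)²·∫cos(2x)² dx = 4·π/2 = 2*π;  (4)²·∫sin(2x)² dx = 16·π/2 = 8*π.
  (u')² cross terms: 2·(2)·(4)·∫cos(2x)·sin(2x) dx = 16·(0) = 0.
  So ∫_0^π (u')² dx = 2*π + 8*π + 0 = 10*π.
||u||_{H^1}^2 = (5*π/2) + (10*π) = 25*π/2.


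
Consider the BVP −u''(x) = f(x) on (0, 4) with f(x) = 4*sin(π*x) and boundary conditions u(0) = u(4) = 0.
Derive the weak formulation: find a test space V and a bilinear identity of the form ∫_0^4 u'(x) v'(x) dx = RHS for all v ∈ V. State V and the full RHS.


V = H^1_0(0, 4) (so v(0) = v(4) = 0); weak form: ∫_0^4 u'v' dx = ∫_0^4 (4*sin(π*x)) v dx for all v ∈ V.

Multiply both sides by a test function v and integrate from 0 to 4:
  ∫_0^4 −u''(x) v(x) dx = ∫_0^4 f(x) v(x) dx.
Integrate the LHS by parts once:
  ∫_0^4 −u'' v dx = −[u'(x) v(x)]_0^4 + ∫_0^4 u'(x) v'(x) dx.
Thus ∫_0^4 u'(x) v'(x) dx = ∫_0^4 f(x) v(x) dx + [u'(x) v(x)]_0^4.
Choose V so that boundary terms are either known or forced to vanish.
u is Dirichlet: u(0) = u(4) = 0. Let V = H^1_0(0, 4); then v(0) = v(4) = 0, and [u' v]_0^4 = 0.
Weak formulation: find u (satisfying any essential BC) such that ∫_0^4 u'(x) v'(x) dx = ∫_0^4 f v dx for all v ∈ V.
Substituting f(x) = 4*sin(π*x), the right-hand side is ∫_0^4 (4*sin(π*x)) v dx.


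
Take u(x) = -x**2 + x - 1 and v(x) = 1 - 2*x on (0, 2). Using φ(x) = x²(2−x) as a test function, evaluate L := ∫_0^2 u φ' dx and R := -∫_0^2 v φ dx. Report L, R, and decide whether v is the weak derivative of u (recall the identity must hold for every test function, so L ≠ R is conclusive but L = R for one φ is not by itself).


LHS = 28/15, RHS = 28/15. Yes, v = u' weakly.

u(x) = -x**2 + x - 1, classical derivative u'(x) = 1 - 2*x.
φ(x) = x²(2−x), so φ'(x) = x*(4 - 3*x).
Note φ(0) = φ(2) = 0, so the boundary term u·φ vanishes.
LHS = ∫_0^2 u(x) φ'(x) dx = ∫_0^2 (3*x^4 - 7*x^3 + 7*x^2 - 4*x) dx. Term by term:
  ∫_0^2 3*x^4 dx = 96/5;  ∫_0^2 -7*x^3 dx = -28;  ∫_0^2 7*x^2 dx = 56/3;
  ∫_0^2 -4*x dx = -8.
Sum: 96/5 − 28 + 56/3 − 8 = 28/15.
So LHS = 28/15.
∫_0^2 v(x) φ(x) dx = ∫_0^2 (2*x^4 - 5*x^3 + 2*x^2) dx. Term by term:
  ∫_0^2 2*x^4 dx = 64/5;  ∫_0^2 -5*x^3 dx = -20;  ∫_0^2 2*x^2 dx = 16/3.
Sum: 64/5 − 20 + 16/3 = -28/15.
So RHS = -∫_0^2 v(x) φ(x) dx = 28/15.
LHS = RHS, so the identity holds for this test φ.
Moreover u is smooth here and v(x) = u'(x) = 1 - 2*x pointwise, so the identity holds for every test function. Hence v is the weak derivative of u.


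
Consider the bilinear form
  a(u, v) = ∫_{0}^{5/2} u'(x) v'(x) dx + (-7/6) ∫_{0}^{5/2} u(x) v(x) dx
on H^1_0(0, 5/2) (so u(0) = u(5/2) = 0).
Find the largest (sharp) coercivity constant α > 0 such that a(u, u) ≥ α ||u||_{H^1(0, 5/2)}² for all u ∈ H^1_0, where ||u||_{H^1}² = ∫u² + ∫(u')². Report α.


α = (-175 + 24*π^2)/(6*(25 + 4*π^2))

Coercivity of a(·,·) on H^1_0(0, 5/2) means a(u, u) ≥ α ||u||_{H^1}² for every u ∈ H^1_0.
The interval has length L = 5/2, and Poincaré/coercivity depend only on L. Here a(u, u) = ∫(u')² + (-7/6)·∫u².
Here c = -7/6 < 0 with |c| < (π/L)² = 4*π^2/25, so coercivity still holds. The condition a(u,u) ≥ α||u||_{H^1}² reads (1−α)∫(u')² ≥ (α−c)∫u². Any admissible α is ≤ 1 (rapidly oscillating u have ∫u²/∫(u')² → 0), and α = 1 would force 0 ≥ (1−c)∫u², impossible since c < 1; so 1−α > 0. By the sharp Poincaré inequality on H^1_0 of an interval of length L, ∫(u')² ≥ (π/L)²∫u² with equality for the first sine mode sin(π(x−x₀)/L) (x₀ the left endpoint), so the inequality holds for all u iff (1−α)(π/L)² ≥ α − c, i.e. α ≤ ((π/L)² + c)/((π/L)² + 1) = (1 + c(L/π)²)/(1 + (L/π)²). (Direct route, valid since c ≤ 0: Poincaré gives c∫u² ≥ c(L/π)²∫(u')², so a(u,u) ≥ (1 + c(L/π)²)∫(u')², while ||u||_{H^1}² ≤ (1 + (L/π)²)∫(u')²; dividing yields the same α.) With (π/L)² = 4*π^2/25 and c = -7/6, the largest admissible constant is α = ((π/L)² + c)/((π/L)² + 1).
Simplifying, α = (-175 + 24*π^2)/(6*(25 + 4*π^2)).


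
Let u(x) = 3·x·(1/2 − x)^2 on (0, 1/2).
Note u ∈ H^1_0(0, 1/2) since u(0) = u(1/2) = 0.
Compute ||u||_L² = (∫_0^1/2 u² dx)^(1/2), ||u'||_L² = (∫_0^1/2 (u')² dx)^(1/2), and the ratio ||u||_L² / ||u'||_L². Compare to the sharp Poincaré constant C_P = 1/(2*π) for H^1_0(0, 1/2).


||u||_L² / ||u'||_L² = sqrt(14)/28 < C_P = 1/(2*π).

u(x) = 3·x·(1/2 − x)^2, so u'(x) = 9*x^2 - 6*x + 3/4.
u(x) = 3·x·(1/2 − x)^2 vanishes at x = 0 and x = 1/2, so u ∈ H^1_0(0, 1/2). Differentiate via the product rule and integrate the resulting polynomials term by term.
  ∫_0^1/2 u² dx = ∫_0^1/2 (9*x^6 - 18*x^5 + 27*x^4/2 - 9*x^3/2 + 9*x^2/16) dx. Term by term:
    ∫_0^1/2 9*x^6 dx = 9/896;  ∫_0^1/2 -18*x^5 dx = -3/64;  ∫_0^1/2 27*x^4/2 dx = 27/320;
    ∫_0^1/2 -9*x^3/2 dx = -9/128;  ∫_0^1/2 9*x^2/16 dx = 3/128.
  Sum: 9/896 − 3/64 + 27/320 − 9/128 + 3/128 = 3/4480.
  ∫_0^1/2 (u')² dx = ∫_0^1/2 (81*x^4 - 108*x^3 + 99*x^2/2 - 9*x + 9/16) dx. Term by term:
    ∫_0^1/2 81*x^4 dx = 81/160;  ∫_0^1/2 -108*x^3 dx = -27/16;  ∫_0^1/2 99*x^2/2 dx = 33/16;
    ∫_0^1/2 -9*x dx = -9/8;  ∫_0^1/2 9/16 dx = 9/32.
  Sum: 81/160 − 27/16 + 33/16 − 9/8 + 9/32 = 3/80.
∫_0^1/2 u² dx = 3/4480, so ||u||_L² = sqrt(210)/560.
∫_0^1/2 (u')² dx = 3/80, so ||u'||_L² = sqrt(15)/20.
Ratio ||u||_L² / ||u'||_L² = sqrt(14)/28.
Sharp Poincaré constant on H^1_0(0, 1/2) is C_P = L/π = 1/(2*π), achieved by sin(2*π·x).
A polynomial bump cannot attain the sharp Poincaré constant (only the first sine eigenfunction does), so the ratio is strictly less than C_P, consistent with ||u||_L² ≤ C_P ||u'||_L².


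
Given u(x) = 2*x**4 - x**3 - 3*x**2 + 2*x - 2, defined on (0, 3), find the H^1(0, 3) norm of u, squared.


||u||_{H^1}^2 = 209667/14

The H^1 norm (squared) on an interval (0, L) is
  ||u||_{H^1}^2 = ∫_0^L u(x)^2 dx + ∫_0^L u'(x)^2 dx.
Compute u'(x) = 8*x**3 - 3*x**2 - 6*x + 2.
Then u(x)^2 = 4*x**8 - 4*x**7 - 11*x**6 + 14*x**5 - 3*x**4 - 8*x**3 + 16*x**2 - 8*x + 4 and u'(x)^2 = 64*x**6 - 48*x**5 - 87*x**4 + 68*x**3 + 24*x**2 - 24*x + 4.
Integrate each monomial from 0 to 3 using ∫_0^3 c·x^n dx = c·3^(n+1)/(n+1):
  ∫_0^3 u(x)^2 dx = ∫_0^3 (4*x^8 - 4*x^7 - 11*x^6 + 14*x^5 - 3*x^4 - 8*x^3 + 16*x^2 - 8*x + 4) dx. Term by term:
    ∫_0^3 4*x^8 dx = 8748;  ∫_0^3 -4*x^7 dx = -6561/2;  ∫_0^3 -11*x^6 dx = -24057/7;
    ∫_0^3 14*x^5 dx = 1701;  ∫_0^3 -3*x^4 dx = -729/5;  ∫_0^3 -8*x^3 dx = -162;
    ∫_0^3 16*x^2 dx = 144;  ∫_0^3 -8*x dx = -36;  ∫_0^3 4 dx = 12.
  Sum: 8748 − 6561/2 − 24057/7 + 1701 − 729/5 − 162 + 144 − 36 + 12 = 248079/70.
  ∫_0^3 u'(x)^2 dx = ∫_0^3 (64*x^6 - 48*x^5 - 87*x^4 + 68*x^3 + 24*x^2 - 24*x + 4) dx. Term by term:
    ∫_0^3 64*x^6 dx = 139968/7;  ∫_0^3 -48*x^5 dx = -5832;  ∫_0^3 -87*x^4 dx = -21141/5;
    ∫_0^3 68*x^3 dx = 1377;  ∫_0^3 24*x^2 dx = 216;  ∫_0^3 -24*x dx = -108;
    ∫_0^3 4 dx = 12.
  Sum: 139968/7 − 5832 − 21141/5 + 1377 + 216 − 108 + 12 = 400128/35.
Adding: ||u||_{H^1}^2 = 248079/70 + 400128/35 = 209667/14.


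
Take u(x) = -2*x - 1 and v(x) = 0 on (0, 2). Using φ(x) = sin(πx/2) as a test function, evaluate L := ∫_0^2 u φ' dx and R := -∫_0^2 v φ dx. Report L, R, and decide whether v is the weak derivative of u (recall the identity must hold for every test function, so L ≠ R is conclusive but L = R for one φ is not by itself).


LHS = 8/π, RHS = 0. No, v is not the weak derivative of u.

u(x) = -2*x - 1, classical derivative u'(x) = -2.
φ(x) = sin(πx/2), so φ'(x) = π*cos(π*x/2)/2.
Note φ(0) = φ(2) = 0, so the boundary term u·φ vanishes.
LHS = ∫_0^2 u(x) φ'(x) dx = ∫_0^2 (-π*x*cos(π*x/2) - π*cos(π*x/2)/2) dx. Term by term:
  ∫_0^2 -π*cos(π*x/2)/2 dx = 0;  ∫_0^2 -π*x*cos(π*x/2) dx = 8/π.
Sum: 0 + 8/π = 8/π.
So LHS = 8/π.
∫_0^2 v(x) φ(x) dx = ∫_0^2 (0) dx. Term by term:
  ∫_0^2 0 dx = 0.
So RHS = -∫_0^2 v(x) φ(x) dx = 0.
LHS − RHS = 8/π ≠ 0, so the identity fails.
(For a valid weak derivative the identity must hold for EVERY test function, in particular this one. The failure shows v is NOT the weak derivative of u.)
Correct weak derivative would be u'(x) = -2.


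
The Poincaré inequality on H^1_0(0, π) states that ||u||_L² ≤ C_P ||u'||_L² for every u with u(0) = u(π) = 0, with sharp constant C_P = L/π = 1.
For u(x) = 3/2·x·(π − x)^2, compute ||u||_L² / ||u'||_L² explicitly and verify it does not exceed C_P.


||u||_L² / ||u'||_L² = sqrt(14)*π/14 < C_P = 1.

u(x) = 3/2·x·(π − x)^2, so u'(x) = 3*(x - π)*(3*x - π)/2.
u(x) = 3/2·x·(π − x)^2 vanishes at x = 0 and x = π, so u ∈ H^1_0(0, π). Differentiate via the product rule and integrate the resulting polynomials term by term.
  ∫_0^π u² dx = ∫_0^π (9*x^6/4 - 9*π*x^5 + 27*π^2*x^4/2 - 9*π^3*x^3 + 9*π^4*x^2/4) dx. Term by term:
    ∫_0^π 9*x^6/4 dx = 9*π^7/28;  ∫_0^π -9*π*x^5 dx = -3*π^7/2;  ∫_0^π 27*π^2*x^4/2 dx = 27*π^7/10;
    ∫_0^π -9*π^3*x^3 dx = -9*π^7/4;  ∫_0^π 9*π^4*x^2/4 dx = 3*π^7/4.
  Sum: 9*π^7/28 − 3*π^7/2 + 27*π^7/10 − 9*π^7/4 + 3*π^7/4 = 3*π^7/140.
  ∫_0^π (u')² dx = ∫_0^π (81*x^4/4 - 54*π*x^3 + 99*π^2*x^2/2 - 18*π^3*x + 9*π^4/4) dx. Term by term:
    ∫_0^π 81*x^4/4 dx = 81*π^5/20;  ∫_0^π -54*π*x^3 dx = -27*π^5/2;  ∫_0^π 99*π^2*x^2/2 dx = 33*π^5/2;
    ∫_0^π -18*π^3*x dx = -9*π^5;  ∫_0^π 9*π^4/4 dx = 9*π^5/4.
  Sum: 81*π^5/20 − 27*π^5/2 + 33*π^5/2 − 9*π^5 + 9*π^5/4 = 3*π^5/10.
∫_0^π u² dx = 3*π^7/140, so ||u||_L² = sqrt(105)*π^(7/2)/70.
∫_0^π (u')² dx = 3*π^5/10, so ||u'||_L² = sqrt(30)*π^(5/2)/10.
Ratio ||u||_L² / ||u'||_L² = sqrt(14)*π/14.
Sharp Poincaré constant on H^1_0(0, π) is C_P = L/π = 1, achieved by sin(x).
A polynomial bump cannot attain the sharp Poincaré constant (only the first sine eigenfunction does), so the ratio is strictly less than C_P, consistent with ||u||_L² ≤ C_P ||u'||_L².


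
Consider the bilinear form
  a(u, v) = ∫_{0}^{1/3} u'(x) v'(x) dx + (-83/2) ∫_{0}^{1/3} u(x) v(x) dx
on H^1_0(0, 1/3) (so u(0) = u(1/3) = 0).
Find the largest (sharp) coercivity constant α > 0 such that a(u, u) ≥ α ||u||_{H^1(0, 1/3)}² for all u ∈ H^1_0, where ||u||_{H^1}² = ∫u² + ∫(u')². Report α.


α = (-83 + 18*π^2)/(2*(1 + 9*π^2))

Coercivity of a(·,·) on H^1_0(0, 1/3) means a(u, u) ≥ α ||u||_{H^1}² for every u ∈ H^1_0.
The interval has length L = 1/3, and Poincaré/coercivity depend only on L. Here a(u, u) = ∫(u')² + (-83/2)·∫u².
Here c = -83/2 < 0 with |c| < (π/L)² = 9*π^2, so coercivity still holds. The condition a(u,u) ≥ α||u||_{H^1}² reads (1−α)∫(u')² ≥ (α−c)∫u². Any admissible α is ≤ 1 (rapidly oscillating u have ∫u²/∫(u')² → 0), and α = 1 would force 0 ≥ (1−c)∫u², impossible since c < 1; so 1−α > 0. By the sharp Poincaré inequality on H^1_0 of an interval of length L, ∫(u')² ≥ (π/L)²∫u² with equality for the first sine mode sin(π(x−x₀)/L) (x₀ the left endpoint), so the inequality holds for all u iff (1−α)(π/L)² ≥ α − c, i.e. α ≤ ((π/L)² + c)/((π/L)² + 1) = (1 + c(L/π)²)/(1 + (L/π)²). (Direct route, valid since c ≤ 0: Poincaré gives c∫u² ≥ c(L/π)²∫(u')², so a(u,u) ≥ (1 + c(L/π)²)∫(u')², while ||u||_{H^1}² ≤ (1 + (L/π)²)∫(u')²; dividing yields the same α.) With (π/L)² = 9*π^2 and c = -83/2, the largest admissible constant is α = ((π/L)² + c)/((π/L)² + 1).
Simplifying, α = (-83 + 18*π^2)/(2*(1 + 9*π^2)).


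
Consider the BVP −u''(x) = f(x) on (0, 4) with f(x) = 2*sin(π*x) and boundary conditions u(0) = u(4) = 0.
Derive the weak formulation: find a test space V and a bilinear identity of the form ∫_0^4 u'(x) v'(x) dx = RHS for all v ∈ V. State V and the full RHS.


V = H^1_0(0, 4) (so v(0) = v(4) = 0); weak form: ∫_0^4 u'v' dx = ∫_0^4 (2*sin(π*x)) v dx for all v ∈ V.

Multiply both sides by a test function v and integrate from 0 to 4:
  ∫_0^4 −u''(x) v(x) dx = ∫_0^4 f(x) v(x) dx.
Integrate the LHS by parts once:
  ∫_0^4 −u'' v dx = −[u'(x) v(x)]_0^4 + ∫_0^4 u'(x) v'(x) dx.
Thus ∫_0^4 u'(x) v'(x) dx = ∫_0^4 f(x) v(x) dx + [u'(x) v(x)]_0^4.
Choose V so that boundary terms are either known or forced to vanish.
u is Dirichlet: u(0) = u(4) = 0. Let V = H^1_0(0, 4); then v(0) = v(4) = 0, and [u' v]_0^4 = 0.
Weak formulation: find u (satisfying any essential BC) such that ∫_0^4 u'(x) v'(x) dx = ∫_0^4 f v dx for all v ∈ V.
Substituting f(x) = 2*sin(π*x), the right-hand side is ∫_0^4 (2*sin(π*x)) v dx.


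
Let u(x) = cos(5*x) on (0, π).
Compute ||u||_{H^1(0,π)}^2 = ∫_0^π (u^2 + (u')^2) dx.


||u||_{H^1(0,π)}^2 = 13*π

u'(x) = -5*sin(5*x).
Expand u² and (u')² and integrate term by term on (0, π), using: for integers n ≥ 1, ∫_0^π sin²(nx) dx = ∫_0^π cos²(nx) dx = π/2; for n ≠ n', ∫_0^π sin(nx)sin(n'x) dx = ∫_0^π cos(nx)cos(n'x) dx = 0; and by product-to-sum, ∫_0^π sin(nx)cos(n'x) dx = ½∫_0^π [sin((n+n')x) + sin((n−n')x)] dx, which is 0 when n+n' is even and 2n/(n²−n'²) when n+n' is odd (it need not vanish on (0, π)).
  u² squared terms: (1)²·∫cos(5x)² dx = 1·π/2 = π/2.
  So ∫_0^π u² dx = π/2.
  (u')² squared terms: (-5)²·∫sin(5x)² dx = 25·π/2 = 25*π/2.
  So ∫_0^π (u')² dx = 25*π/2.
||u||_{H^1}^2 = (π/2) + (25*π/2) = 13*π.


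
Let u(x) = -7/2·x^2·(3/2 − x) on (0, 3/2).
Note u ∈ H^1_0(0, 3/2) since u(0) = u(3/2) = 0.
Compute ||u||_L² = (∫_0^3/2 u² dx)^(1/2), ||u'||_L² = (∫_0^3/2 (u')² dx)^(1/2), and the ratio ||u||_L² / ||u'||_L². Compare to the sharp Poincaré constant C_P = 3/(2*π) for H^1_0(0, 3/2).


||u||_L² / ||u'||_L² = 3*sqrt(14)/28 < C_P = 3/(2*π).

u(x) = -7/2·x^2·(3/2 − x), so u'(x) = 21*x*(x - 1)/2.
u(x) = -7/2·x^2·(3/2 − x) vanishes at x = 0 and x = 3/2, so u ∈ H^1_0(0, 3/2). Differentiate via the product rule and integrate the resulting polynomials term by term.
  ∫_0^3/2 u² dx = ∫_0^3/2 (49*x^6/4 - 147*x^5/4 + 441*x^4/16) dx. Term by term:
    ∫_0^3/2 49*x^6/4 dx = 15309/512;  ∫_0^3/2 -147*x^5/4 dx = -35721/512;  ∫_0^3/2 441*x^4/16 dx = 107163/2560.
  Sum: 15309/512 − 35721/512 + 107163/2560 = 5103/2560.
  ∫_0^3/2 (u')² dx = ∫_0^3/2 (441*x^4/4 - 441*x^3/2 + 441*x^2/4) dx. Term by term:
    ∫_0^3/2 441*x^4/4 dx = 107163/640;  ∫_0^3/2 -441*x^3/2 dx = -35721/128;  ∫_0^3/2 441*x^2/4 dx = 3969/32.
  Sum: 107163/640 − 35721/128 + 3969/32 = 3969/320.
∫_0^3/2 u² dx = 5103/2560, so ||u||_L² = 27*sqrt(70)/160.
∫_0^3/2 (u')² dx = 3969/320, so ||u'||_L² = 63*sqrt(5)/40.
Ratio ||u||_L² / ||u'||_L² = 3*sqrt(14)/28.
Sharp Poincaré constant on H^1_0(0, 3/2) is C_P = L/π = 3/(2*π), achieved by sin(2*π/3·x).
A polynomial bump cannot attain the sharp Poincaré constant (only the first sine eigenfunction does), so the ratio is strictly less than C_P, consistent with ||u||_L² ≤ C_P ||u'||_L².


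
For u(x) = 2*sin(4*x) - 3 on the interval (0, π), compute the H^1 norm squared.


||u||_{H^1(0,π)}^2 = 43*π

u'(x) = 8*cos(4*x).
Expand u² and (u')² and integrate term by term on (0, π), using: for integers n ≥ 1, ∫_0^π sin²(nx) dx = ∫_0^π cos²(nx) dx = π/2; for n ≠ n', ∫_0^π sin(nx)sin(n'x) dx = ∫_0^π cos(nx)cos(n'x) dx = 0; and by product-to-sum, ∫_0^π sin(nx)cos(n'x) dx = ½∫_0^π [sin((n+n')x) + sin((n−n')x)] dx, which is 0 when n+n' is even and 2n/(n²−n'²) when n+n' is odd (it need not vanish on (0, π)). For the constant mode: ∫_0^π 1 dx = π, ∫_0^π cos(nx) dx = 0, ∫_0^π sin(nx) dx = (1−(−1)^n)/n.
  u² squared terms: (-3)²·∫1 dx = 9·π = 9*π;  (2)²·∫sin(4x)² dx = 4·π/2 = 2*π.
  u² cross terms: 2·(-3)·(2)·∫1·sin(4x) dx = -12·(0) = 0.
  So ∫_0^π u² dx = 9*π + 2*π + 0 = 11*π.
  (u')² squared terms: (8)²·∫cos(4x)² dx = 64·π/2 = 32*π.
  So ∫_0^π (u')² dx = 32*π.
||u||_{H^1}^2 = (11*π) + (32*π) = 43*π.


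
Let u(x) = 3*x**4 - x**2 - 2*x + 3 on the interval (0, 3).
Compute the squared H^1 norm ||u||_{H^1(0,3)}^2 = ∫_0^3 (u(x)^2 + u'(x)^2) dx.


||u||_{H^1}^2 = 2067756/35

The H^1 norm (squared) on an interval (0, L) is
  ||u||_{H^1}^2 = ∫_0^L u(x)^2 dx + ∫_0^L u'(x)^2 dx.
Compute u'(x) = 12*x**3 - 2*x - 2.
Then u(x)^2 = 9*x**8 - 6*x**6 - 12*x**5 + 19*x**4 + 4*x**3 - 2*x**2 - 12*x + 9 and u'(x)^2 = 144*x**6 - 48*x**4 - 48*x**3 + 4*x**2 + 8*x + 4.
Integrate each monomial from 0 to 3 using ∫_0^3 c·x^n dx = c·3^(n+1)/(n+1):
  ∫_0^3 u(x)^2 dx = ∫_0^3 (9*x^8 - 6*x^6 - 12*x^5 + 19*x^4 + 4*x^3 - 2*x^2 - 12*x + 9) dx. Term by term:
    ∫_0^3 9*x^8 dx = 19683;  ∫_0^3 -6*x^6 dx = -13122/7;  ∫_0^3 -12*x^5 dx = -1458;
    ∫_0^3 19*x^4 dx = 4617/5;  ∫_0^3 4*x^3 dx = 81;  ∫_0^3 -2*x^2 dx = -18;
    ∫_0^3 -12*x dx = -54;  ∫_0^3 9 dx = 27.
  Sum: 19683 − 13122/7 − 1458 + 4617/5 + 81 − 18 − 54 + 27 = 605844/35.
  ∫_0^3 u'(x)^2 dx = ∫_0^3 (144*x^6 - 48*x^4 - 48*x^3 + 4*x^2 + 8*x + 4) dx. Term by term:
    ∫_0^3 144*x^6 dx = 314928/7;  ∫_0^3 -48*x^4 dx = -11664/5;  ∫_0^3 -48*x^3 dx = -972;
    ∫_0^3 4*x^2 dx = 36;  ∫_0^3 8*x dx = 36;  ∫_0^3 4 dx = 12.
  Sum: 314928/7 − 11664/5 − 972 + 36 + 36 + 12 = 1461912/35.
Adding: ||u||_{H^1}^2 = 605844/35 + 1461912/35 = 2067756/35.


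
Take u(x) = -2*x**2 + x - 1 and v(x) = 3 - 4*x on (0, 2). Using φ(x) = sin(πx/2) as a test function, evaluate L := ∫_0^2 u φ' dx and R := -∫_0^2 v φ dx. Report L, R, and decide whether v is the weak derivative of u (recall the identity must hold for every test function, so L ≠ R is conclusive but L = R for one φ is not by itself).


LHS = 12/π, RHS = 4/π. No, v is not the weak derivative of u.

u(x) = -2*x**2 + x - 1, classical derivative u'(x) = 1 - 4*x.
φ(x) = sin(πx/2), so φ'(x) = π*cos(π*x/2)/2.
Note φ(0) = φ(2) = 0, so the boundary term u·φ vanishes.
LHS = ∫_0^2 u(x) φ'(x) dx = ∫_0^2 (-π*x^2*cos(π*x/2) + π*x*cos(π*x/2)/2 - π*cos(π*x/2)/2) dx. Term by term:
  ∫_0^2 -π*cos(π*x/2)/2 dx = 0;  ∫_0^2 π*x*cos(π*x/2)/2 dx = -4/π;  ∫_0^2 -π*x^2*cos(π*x/2) dx = 16/π.
Sum: 0 − 4/π + 16/π = 12/π.
So LHS = 12/π.
∫_0^2 v(x) φ(x) dx = ∫_0^2 (-4*x*sin(π*x/2) + 3*sin(π*x/2)) dx. Term by term:
  ∫_0^2 3*sin(π*x/2) dx = 12/π;  ∫_0^2 -4*x*sin(π*x/2) dx = -16/π.
Sum: 12/π − 16/π = -4/π.
So RHS = -∫_0^2 v(x) φ(x) dx = 4/π.
LHS − RHS = 8/π ≠ 0, so the identity fails.
(For a valid weak derivative the identity must hold for EVERY test function, in particular this one. The failure shows v is NOT the weak derivative of u.)
Correct weak derivative would be u'(x) = 1 - 4*x.


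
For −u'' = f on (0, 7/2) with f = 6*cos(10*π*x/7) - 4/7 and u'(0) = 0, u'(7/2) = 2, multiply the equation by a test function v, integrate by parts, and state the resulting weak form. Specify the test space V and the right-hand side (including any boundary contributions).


V = H^1(0, 7/2) (v unrestricted at boundary; u is determined up to an additive constant); weak form: ∫_0^7/2 u'v' dx = ∫_0^7/2 (6*cos(10*π*x/7) - 4/7) v dx + 2·v(7/2) for all v ∈ V.

Multiply both sides by a test function v and integrate from 0 to 7/2:
  ∫_0^7/2 −u''(x) v(x) dx = ∫_0^7/2 f(x) v(x) dx.
Integrate the LHS by parts once:
  ∫_0^7/2 −u'' v dx = −[u'(x) v(x)]_0^7/2 + ∫_0^7/2 u'(x) v'(x) dx.
Thus ∫_0^7/2 u'(x) v'(x) dx = ∫_0^7/2 f(x) v(x) dx + [u'(x) v(x)]_0^7/2.
Choose V so that boundary terms are either known or forced to vanish.
u has inhomogeneous Neumann u'(0) = 0, u'(7/2) = 2. [u' v]_0^7/2 = (2)·v(7/2) − (0)·v(0) = 2·v(7/2). Take V = H^1(0, 7/2); boundary term becomes part of RHS.
Weak formulation: find u (satisfying any essential BC) such that ∫_0^7/2 u'(x) v'(x) dx = ∫_0^7/2 f v dx + 2·v(7/2) for all v ∈ V (Neumann data are natural BCs: they enter the RHS as boundary terms).
Substituting f(x) = 6*cos(10*π*x/7) - 4/7, the right-hand side is ∫_0^7/2 (6*cos(10*π*x/7) - 4/7) v dx + 2·v(7/2).
Compatibility check (pure Neumann): taking v ≡ 1 ∈ V gives 0 = ∫_0^7/2 f dx + (2) − (0), i.e. ∫_0^7/2 f dx must equal u'(0) − u'(7/2) = -2. Indeed ∫_0^7/2 (6*cos(10*π*x/7) - 4/7) dx = -2, so the data are compatible. The solution is then unique only up to an additive constant (fix it e.g. by requiring ∫_0^7/2 u dx = 0).
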